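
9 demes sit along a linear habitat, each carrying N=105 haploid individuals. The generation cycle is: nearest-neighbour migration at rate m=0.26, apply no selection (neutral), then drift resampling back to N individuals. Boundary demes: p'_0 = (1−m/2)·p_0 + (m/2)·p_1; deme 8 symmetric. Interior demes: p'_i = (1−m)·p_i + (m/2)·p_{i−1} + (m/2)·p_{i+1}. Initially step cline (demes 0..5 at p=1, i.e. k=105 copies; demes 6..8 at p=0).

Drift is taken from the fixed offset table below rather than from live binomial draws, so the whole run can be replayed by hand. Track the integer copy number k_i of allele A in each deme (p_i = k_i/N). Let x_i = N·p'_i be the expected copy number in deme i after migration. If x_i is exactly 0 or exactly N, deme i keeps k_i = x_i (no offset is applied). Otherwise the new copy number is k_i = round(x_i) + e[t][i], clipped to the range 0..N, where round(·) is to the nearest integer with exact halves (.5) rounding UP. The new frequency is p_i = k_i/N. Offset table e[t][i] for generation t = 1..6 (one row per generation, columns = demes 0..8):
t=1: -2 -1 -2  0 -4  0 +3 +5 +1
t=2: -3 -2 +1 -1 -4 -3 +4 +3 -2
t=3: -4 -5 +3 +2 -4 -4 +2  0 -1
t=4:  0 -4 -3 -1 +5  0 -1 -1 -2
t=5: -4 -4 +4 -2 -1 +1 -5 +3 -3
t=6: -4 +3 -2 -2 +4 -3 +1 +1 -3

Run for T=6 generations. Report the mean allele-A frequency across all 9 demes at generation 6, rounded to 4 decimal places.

t=0: k=[105 105 105 105 105 105 0 0 0]
t=1: x=[105.0000 105.0000 105.0000 105.0000 105.0000 91.3500 13.6500 0.0000 0.0000] k=[105 105 105 105 105 91 17 0 0]
t=2: x=[105.0000 105.0000 105.0000 105.0000 103.1800 83.2000 24.4100 2.2100 0.0000] k=[105 105 105 105 99 80 28 5 0]
t=3: x=[105.0000 105.0000 105.0000 104.2200 97.3100 75.7100 31.7700 7.3400 0.6500] k=[105 105 105 105 93 72 34 7 0]
t=4: x=[105.0000 105.0000 105.0000 103.4400 91.8300 69.7900 35.4300 9.6000 0.9100] k=[105 105 105 102 97 70 34 9 0]
t=5: x=[105.0000 105.0000 104.6100 101.7400 94.1400 68.8300 35.4300 11.0800 1.1700] k=[105 105 105 100 93 70 30 14 0]
t=6: x=[105.0000 105.0000 104.3500 99.7400 90.9200 67.7900 33.1200 14.2600 1.8200] k=[105 105 102 98 95 65 34 15 0]

0.6550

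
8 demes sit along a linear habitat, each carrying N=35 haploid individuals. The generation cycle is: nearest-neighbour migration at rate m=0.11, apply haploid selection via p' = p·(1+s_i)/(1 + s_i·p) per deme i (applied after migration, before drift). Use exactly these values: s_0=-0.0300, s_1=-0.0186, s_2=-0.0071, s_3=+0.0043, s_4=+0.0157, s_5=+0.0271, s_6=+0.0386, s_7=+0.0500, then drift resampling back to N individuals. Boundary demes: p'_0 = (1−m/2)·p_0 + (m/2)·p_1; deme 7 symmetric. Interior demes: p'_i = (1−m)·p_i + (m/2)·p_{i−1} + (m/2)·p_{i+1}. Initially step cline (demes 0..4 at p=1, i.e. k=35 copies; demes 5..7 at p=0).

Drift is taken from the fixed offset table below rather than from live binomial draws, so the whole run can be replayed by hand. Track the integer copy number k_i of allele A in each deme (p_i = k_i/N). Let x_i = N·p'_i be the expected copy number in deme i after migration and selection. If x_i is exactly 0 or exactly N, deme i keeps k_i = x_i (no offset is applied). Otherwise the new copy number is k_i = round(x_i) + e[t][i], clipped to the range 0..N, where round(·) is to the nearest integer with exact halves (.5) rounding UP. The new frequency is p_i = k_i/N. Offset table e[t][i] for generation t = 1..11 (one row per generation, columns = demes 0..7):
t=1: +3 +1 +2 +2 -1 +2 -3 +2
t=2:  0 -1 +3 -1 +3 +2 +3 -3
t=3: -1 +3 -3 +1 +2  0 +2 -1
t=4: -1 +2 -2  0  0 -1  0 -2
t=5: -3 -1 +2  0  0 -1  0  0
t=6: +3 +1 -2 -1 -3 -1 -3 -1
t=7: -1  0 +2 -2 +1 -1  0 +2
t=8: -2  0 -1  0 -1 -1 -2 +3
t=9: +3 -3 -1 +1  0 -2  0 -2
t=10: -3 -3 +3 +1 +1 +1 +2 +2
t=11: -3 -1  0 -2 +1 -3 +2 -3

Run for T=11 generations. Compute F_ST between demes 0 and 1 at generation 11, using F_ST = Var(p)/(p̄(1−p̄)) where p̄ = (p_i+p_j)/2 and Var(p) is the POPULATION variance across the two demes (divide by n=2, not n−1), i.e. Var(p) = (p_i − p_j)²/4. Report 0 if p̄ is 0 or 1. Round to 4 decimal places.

0.0013

t=0: k=[35 35 35 35 35 0 0 0]
t=1: x=[35.0000 35.0000 35.0000 35.0000 33.1031 1.9742 0.0000 0.0000] k=[35 35 35 35 32 4 0 0]
t=2: x=[35.0000 35.0000 35.0000 34.8357 30.6843 5.4418 0.2284 0.0000] k=[35 35 35 34 34 7 3 0]
t=3: x=[35.0000 35.0000 34.9446 34.0589 32.5507 8.4350 3.1623 0.1732] k=[35 35 32 35 35 8 5 0]
t=4: x=[35.0000 34.8319 32.3124 34.8357 33.5370 9.5040 5.0515 0.2886] k=[35 35 30 35 34 9 5 0]
t=5: x=[35.0000 34.7198 30.5223 34.6714 32.7135 10.3488 5.1080 0.2886] k=[35 34 33 35 33 9 5 0]
t=6: x=[34.9433 33.9816 33.1526 34.7809 31.8351 10.2932 5.1080 0.2886] k=[35 35 31 34 29 9 2 0]
t=7: x=[35.0000 34.7759 31.3618 33.5659 28.2602 9.9038 2.3569 0.1155] k=[35 35 33 32 29 9 2 2]
t=8: x=[35.0000 34.8879 33.0419 31.9021 28.1512 9.9038 2.4706 2.0940] k=[35 35 32 32 27 9 0 5]
t=9: x=[35.0000 34.8319 32.1464 31.7377 26.3866 9.6811 0.7990 4.9280] k=[35 32 31 33 26 8 1 3]
t=10: x=[34.8299 32.0598 31.1406 32.5149 25.5032 8.7797 1.5502 3.0220] k=[32 29 34 34 27 10 4 5]
t=11: x=[31.7462 29.3516 33.7162 33.6207 26.5503 10.8037 4.5323 5.1558] k=[29 28 34 32 28 8 7 2]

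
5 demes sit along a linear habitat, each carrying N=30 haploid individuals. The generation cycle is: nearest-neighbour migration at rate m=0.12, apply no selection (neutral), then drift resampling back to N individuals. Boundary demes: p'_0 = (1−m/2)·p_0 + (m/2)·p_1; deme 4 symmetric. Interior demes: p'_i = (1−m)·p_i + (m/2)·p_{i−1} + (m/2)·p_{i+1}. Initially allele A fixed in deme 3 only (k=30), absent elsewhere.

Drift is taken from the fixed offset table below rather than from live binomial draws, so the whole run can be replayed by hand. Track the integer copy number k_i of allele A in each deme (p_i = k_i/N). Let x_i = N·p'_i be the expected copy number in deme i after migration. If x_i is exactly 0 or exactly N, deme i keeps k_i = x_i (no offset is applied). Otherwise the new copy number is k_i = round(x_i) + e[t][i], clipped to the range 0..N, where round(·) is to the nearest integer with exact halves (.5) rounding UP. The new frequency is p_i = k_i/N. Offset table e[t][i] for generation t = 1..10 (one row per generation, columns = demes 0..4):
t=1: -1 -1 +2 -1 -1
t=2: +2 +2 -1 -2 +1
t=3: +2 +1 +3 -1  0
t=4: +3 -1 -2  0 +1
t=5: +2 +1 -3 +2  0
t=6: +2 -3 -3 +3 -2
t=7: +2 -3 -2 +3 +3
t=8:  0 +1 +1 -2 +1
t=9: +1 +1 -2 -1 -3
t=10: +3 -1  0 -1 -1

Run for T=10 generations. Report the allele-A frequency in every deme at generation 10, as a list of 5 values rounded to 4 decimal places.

[0.4333, 0.0667, 0.0667, 0.4000, 0.2667]

t=0: k=[0 0 0 30 0]
t=1: x=[0.0000 0.0000 1.8000 26.4000 1.8000] k=[0 0 4 25 1]
t=2: x=[0.0000 0.2400 5.0200 22.3000 2.4400] k=[0 2 4 20 3]
t=3: x=[0.1200 2.0000 4.8400 18.0200 4.0200] k=[2 3 8 17 4]
t=4: x=[2.0600 3.2400 8.2400 15.6800 4.7800] k=[5 2 6 16 6]
t=5: x=[4.8200 2.4200 6.3600 14.8000 6.6000] k=[7 3 3 17 7]
t=6: x=[6.7600 3.2400 3.8400 15.5600 7.6000] k=[9 0 1 19 6]
t=7: x=[8.4600 0.6000 2.0200 17.1400 6.7800] k=[10 0 0 20 10]
t=8: x=[9.4000 0.6000 1.2000 18.2000 10.6000] k=[9 2 2 16 12]
t=9: x=[8.5800 2.4200 2.8400 14.9200 12.2400] k=[10 3 1 14 9]
t=10: x=[9.5800 3.3000 1.9000 12.9200 9.3000] k=[13 2 2 12 8]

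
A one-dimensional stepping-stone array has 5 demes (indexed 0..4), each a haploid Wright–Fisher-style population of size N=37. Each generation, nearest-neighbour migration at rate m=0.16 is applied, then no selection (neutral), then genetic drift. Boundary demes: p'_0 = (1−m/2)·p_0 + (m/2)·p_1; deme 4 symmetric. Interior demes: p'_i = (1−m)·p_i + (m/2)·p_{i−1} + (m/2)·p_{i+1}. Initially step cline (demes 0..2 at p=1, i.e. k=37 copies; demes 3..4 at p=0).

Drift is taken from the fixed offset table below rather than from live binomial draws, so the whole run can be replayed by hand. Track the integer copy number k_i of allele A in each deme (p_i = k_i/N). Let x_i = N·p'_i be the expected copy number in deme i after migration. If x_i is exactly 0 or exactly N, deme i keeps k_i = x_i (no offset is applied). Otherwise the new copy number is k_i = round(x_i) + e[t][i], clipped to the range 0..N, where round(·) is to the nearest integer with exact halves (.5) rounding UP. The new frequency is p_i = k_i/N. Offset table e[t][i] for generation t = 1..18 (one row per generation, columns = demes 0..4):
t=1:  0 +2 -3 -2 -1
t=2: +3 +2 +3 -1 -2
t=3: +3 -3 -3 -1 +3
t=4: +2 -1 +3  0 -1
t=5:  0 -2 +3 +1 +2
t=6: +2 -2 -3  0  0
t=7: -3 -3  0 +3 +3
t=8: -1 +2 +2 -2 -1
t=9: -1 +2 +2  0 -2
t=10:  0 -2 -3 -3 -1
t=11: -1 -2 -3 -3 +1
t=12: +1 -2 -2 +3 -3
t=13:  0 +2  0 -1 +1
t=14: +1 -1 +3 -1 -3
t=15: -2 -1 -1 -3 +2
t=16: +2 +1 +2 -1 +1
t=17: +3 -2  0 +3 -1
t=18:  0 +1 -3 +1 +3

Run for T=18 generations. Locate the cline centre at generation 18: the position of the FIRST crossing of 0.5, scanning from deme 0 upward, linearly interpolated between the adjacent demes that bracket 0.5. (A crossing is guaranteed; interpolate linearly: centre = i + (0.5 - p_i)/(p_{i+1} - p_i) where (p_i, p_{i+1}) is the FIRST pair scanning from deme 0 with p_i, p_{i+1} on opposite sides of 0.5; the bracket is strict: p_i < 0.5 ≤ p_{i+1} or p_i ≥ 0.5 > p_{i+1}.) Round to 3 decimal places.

t=0: k=[37 37 37 0 0]
t=1: x=[37.0000 37.0000 34.0400 2.9600 0.0000] k=[37 37 31 1 0]
t=2: x=[37.0000 36.5200 29.0800 3.3200 0.0800] k=[37 37 32 2 0]
t=3: x=[37.0000 36.6000 30.0000 4.2400 0.1600] k=[37 34 27 3 3]
t=4: x=[36.7600 33.6800 25.6400 4.9200 3.0000] k=[37 33 29 5 2]
t=5: x=[36.6800 33.0000 27.4000 6.6800 2.2400] k=[37 31 30 8 4]
t=6: x=[36.5200 31.4000 28.3200 9.4400 4.3200] k=[37 29 25 9 4]
t=7: x=[36.3600 29.3200 24.0400 9.8800 4.4000] k=[33 26 24 13 7]
t=8: x=[32.4400 26.4000 23.2800 13.4000 7.4800] k=[31 28 25 11 6]
t=9: x=[30.7600 28.0000 24.1200 11.7200 6.4000] k=[30 30 26 12 4]
t=10: x=[30.0000 29.6800 25.2000 12.4800 4.6400] k=[30 28 22 9 4]
t=11: x=[29.8400 27.6800 21.4400 9.6400 4.4000] k=[29 26 18 7 5]
t=12: x=[28.7600 25.6000 17.7600 7.7200 5.1600] k=[30 24 16 11 2]
t=13: x=[29.5200 23.8400 16.2400 10.6800 2.7200] k=[30 26 16 10 4]
t=14: x=[29.6800 25.5200 16.3200 10.0000 4.4800] k=[31 25 19 9 1]
t=15: x=[30.5200 25.0000 18.6800 9.1600 1.6400] k=[29 24 18 6 4]
t=16: x=[28.6000 23.9200 17.5200 6.8000 4.1600] k=[31 25 20 6 5]
t=17: x=[30.5200 25.0800 19.2800 7.0400 5.0800] k=[34 23 19 10 4]
t=18: x=[33.1200 23.5600 18.6000 10.2400 4.4800] k=[33 25 16 11 7]

1.722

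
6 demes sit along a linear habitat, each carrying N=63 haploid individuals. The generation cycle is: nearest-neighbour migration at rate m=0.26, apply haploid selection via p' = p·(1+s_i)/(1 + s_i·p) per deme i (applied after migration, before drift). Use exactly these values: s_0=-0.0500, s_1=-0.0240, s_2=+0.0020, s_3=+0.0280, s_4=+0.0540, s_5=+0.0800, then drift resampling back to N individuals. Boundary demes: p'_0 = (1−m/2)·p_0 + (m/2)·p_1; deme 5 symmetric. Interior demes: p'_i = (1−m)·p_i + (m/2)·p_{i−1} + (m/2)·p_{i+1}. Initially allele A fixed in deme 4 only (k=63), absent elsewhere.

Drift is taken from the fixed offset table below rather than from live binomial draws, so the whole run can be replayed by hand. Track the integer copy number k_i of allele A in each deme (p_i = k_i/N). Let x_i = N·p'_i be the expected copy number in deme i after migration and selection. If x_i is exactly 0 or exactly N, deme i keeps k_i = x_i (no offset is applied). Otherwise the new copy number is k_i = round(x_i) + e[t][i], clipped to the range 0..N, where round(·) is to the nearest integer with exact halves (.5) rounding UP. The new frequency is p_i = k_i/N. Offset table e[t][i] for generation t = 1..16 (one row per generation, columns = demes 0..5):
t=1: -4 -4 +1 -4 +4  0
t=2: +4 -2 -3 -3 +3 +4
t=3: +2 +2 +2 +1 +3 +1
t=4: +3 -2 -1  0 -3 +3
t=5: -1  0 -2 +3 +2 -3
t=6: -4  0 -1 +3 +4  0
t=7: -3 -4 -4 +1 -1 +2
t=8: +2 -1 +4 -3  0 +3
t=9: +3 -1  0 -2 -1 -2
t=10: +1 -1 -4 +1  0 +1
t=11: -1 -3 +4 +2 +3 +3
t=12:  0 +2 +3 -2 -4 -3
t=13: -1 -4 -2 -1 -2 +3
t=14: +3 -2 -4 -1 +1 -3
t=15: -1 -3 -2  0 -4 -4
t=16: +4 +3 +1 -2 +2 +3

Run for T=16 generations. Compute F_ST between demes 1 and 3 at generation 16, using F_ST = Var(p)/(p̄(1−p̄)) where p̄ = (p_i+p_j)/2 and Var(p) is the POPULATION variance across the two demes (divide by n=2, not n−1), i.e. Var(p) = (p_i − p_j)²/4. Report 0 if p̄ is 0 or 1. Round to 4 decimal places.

0.0766

t=0: k=[0 0 0 0 63 0]
t=1: x=[0.0000 0.0000 0.0000 8.3888 47.2494 8.7542] k=[0 0 0 4 51 9]
t=2: x=[0.0000 0.0000 0.5210 9.8167 40.2006 15.3352] k=[0 0 0 7 43 19]
t=3: x=[0.0000 0.0000 0.9118 11.0188 36.0142 23.2369] k=[0 0 3 12 39 24]
t=4: x=[0.0000 0.3807 3.7871 14.6482 34.3633 27.1319] k=[0 0 3 15 31 30]
t=5: x=[0.0000 0.3807 4.1778 15.8453 29.6139 31.3413] k=[0 0 2 19 32 28]
t=6: x=[0.0000 0.2538 3.9574 18.8427 30.6169 29.7251] k=[0 0 3 22 35 30]
t=7: x=[0.0000 0.3807 5.0893 21.6104 33.4862 31.8619] k=[0 0 1 23 32 34]
t=8: x=[0.0000 0.1269 3.7370 21.7011 31.9183 34.9421] k=[0 0 8 19 32 38]
t=9: x=[0.0000 1.0154 8.4045 19.6312 31.9183 38.3835] k=[0 0 8 18 31 36]
t=10: x=[0.0000 1.0154 8.2744 18.7517 30.7872 36.5379] k=[0 0 4 20 31 38]
t=11: x=[0.0000 0.5076 5.5701 19.7222 31.3080 38.2554] k=[0 0 10 22 34 41]
t=12: x=[0.0000 1.2694 10.2772 22.3970 34.1740 41.1998] k=[0 3 13 20 30 38]
t=13: x=[0.3706 3.8219 12.6302 20.7727 30.5668 38.1274] k=[0 0 11 20 29 41]
t=14: x=[0.0000 1.3964 10.7578 20.3789 30.2159 40.5637] k=[0 0 7 19 31 38]
t=15: x=[0.0000 0.8885 7.6634 19.3684 31.1778 38.2554] k=[0 0 6 19 27 34]
t=16: x=[0.0000 0.7615 6.9223 18.7112 27.6834 34.2961] k=[0 4 8 17 30 37]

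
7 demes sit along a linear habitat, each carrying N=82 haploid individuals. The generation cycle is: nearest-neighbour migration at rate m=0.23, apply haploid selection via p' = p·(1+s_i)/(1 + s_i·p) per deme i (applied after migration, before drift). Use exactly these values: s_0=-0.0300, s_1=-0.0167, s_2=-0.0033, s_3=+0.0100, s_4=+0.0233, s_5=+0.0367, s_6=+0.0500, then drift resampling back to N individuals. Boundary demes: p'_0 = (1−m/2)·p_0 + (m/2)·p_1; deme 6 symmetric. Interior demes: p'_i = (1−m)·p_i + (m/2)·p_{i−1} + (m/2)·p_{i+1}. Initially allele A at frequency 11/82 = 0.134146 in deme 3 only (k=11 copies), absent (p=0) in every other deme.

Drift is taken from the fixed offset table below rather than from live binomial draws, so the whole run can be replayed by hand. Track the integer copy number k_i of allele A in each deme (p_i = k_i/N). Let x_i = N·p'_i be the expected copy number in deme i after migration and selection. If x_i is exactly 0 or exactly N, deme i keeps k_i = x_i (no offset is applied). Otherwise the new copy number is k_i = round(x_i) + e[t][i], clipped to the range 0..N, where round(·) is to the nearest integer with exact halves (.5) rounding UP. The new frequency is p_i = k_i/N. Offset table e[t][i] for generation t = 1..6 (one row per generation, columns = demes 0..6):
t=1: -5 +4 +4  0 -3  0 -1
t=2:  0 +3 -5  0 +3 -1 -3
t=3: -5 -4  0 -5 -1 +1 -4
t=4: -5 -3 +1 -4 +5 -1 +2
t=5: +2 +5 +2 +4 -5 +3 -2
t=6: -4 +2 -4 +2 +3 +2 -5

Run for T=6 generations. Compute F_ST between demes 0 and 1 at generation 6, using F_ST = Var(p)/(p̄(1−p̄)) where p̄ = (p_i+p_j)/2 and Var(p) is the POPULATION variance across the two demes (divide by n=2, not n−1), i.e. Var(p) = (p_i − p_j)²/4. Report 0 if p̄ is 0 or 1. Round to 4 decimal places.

0.0380

t=0: k=[0 0 0 11 0 0 0]
t=1: x=[0.0000 0.0000 1.2609 8.5459 1.2940 0.0000 0.0000] k=[0 0 5 9 0 0 0]
t=2: x=[0.0000 0.5655 4.8698 7.5731 1.0588 0.0000 0.0000] k=[0 4 0 8 4 0 0]
t=3: x=[0.4463 3.0305 1.3755 6.6808 4.0886 0.4768 0.0000] k=[0 0 1 2 3 1 0]
t=4: x=[0.0000 0.1131 0.9967 2.0195 2.7148 1.1553 0.1207] k=[0 0 2 0 8 0 2]
t=5: x=[0.0000 0.2262 1.5350 1.1613 6.2925 1.1916 1.8565] k=[0 5 4 5 1 4 0]
t=6: x=[0.5579 4.2417 4.2168 4.4668 1.8461 3.3075 0.4829] k=[0 6 0 6 5 5 0]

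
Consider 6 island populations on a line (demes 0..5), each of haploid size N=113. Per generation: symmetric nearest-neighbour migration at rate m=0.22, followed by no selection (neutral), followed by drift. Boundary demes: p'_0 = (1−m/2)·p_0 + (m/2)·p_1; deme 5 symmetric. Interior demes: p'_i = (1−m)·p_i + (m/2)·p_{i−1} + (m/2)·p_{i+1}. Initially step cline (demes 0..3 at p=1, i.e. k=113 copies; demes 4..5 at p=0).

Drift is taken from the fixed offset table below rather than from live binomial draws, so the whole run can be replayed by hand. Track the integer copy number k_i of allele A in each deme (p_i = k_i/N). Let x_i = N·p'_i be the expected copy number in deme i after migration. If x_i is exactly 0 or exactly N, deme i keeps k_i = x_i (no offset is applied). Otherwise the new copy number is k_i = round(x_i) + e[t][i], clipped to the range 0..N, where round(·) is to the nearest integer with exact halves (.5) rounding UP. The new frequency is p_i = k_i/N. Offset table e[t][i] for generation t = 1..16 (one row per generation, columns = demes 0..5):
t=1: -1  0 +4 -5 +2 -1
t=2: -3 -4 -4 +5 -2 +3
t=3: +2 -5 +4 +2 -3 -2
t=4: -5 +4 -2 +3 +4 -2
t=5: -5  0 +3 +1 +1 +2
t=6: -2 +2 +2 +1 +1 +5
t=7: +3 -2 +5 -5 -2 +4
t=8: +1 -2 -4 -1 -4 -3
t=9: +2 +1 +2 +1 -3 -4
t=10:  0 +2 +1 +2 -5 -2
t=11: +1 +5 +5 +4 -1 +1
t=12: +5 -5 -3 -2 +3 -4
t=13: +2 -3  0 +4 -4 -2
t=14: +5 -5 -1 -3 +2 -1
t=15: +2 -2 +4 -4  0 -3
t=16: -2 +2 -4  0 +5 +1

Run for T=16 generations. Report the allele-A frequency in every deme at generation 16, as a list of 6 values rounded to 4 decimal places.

[0.9646, 0.8938, 0.7876, 0.5929, 0.4336, 0.2124]

t=0: k=[113 113 113 113 0 0]
t=1: x=[113.0000 113.0000 113.0000 100.5700 12.4300 0.0000] k=[113 113 113 96 14 0]
t=2: x=[113.0000 113.0000 111.1300 88.8500 21.4800 1.5400] k=[113 113 107 94 19 5]
t=3: x=[113.0000 112.3400 106.2300 87.1800 25.7100 6.5400] k=[113 107 110 89 23 5]
t=4: x=[112.3400 107.9900 107.3600 84.0500 28.2800 6.9800] k=[107 112 105 87 32 5]
t=5: x=[107.5500 110.6800 103.7900 82.9300 35.0800 7.9700] k=[103 111 107 84 36 10]
t=6: x=[103.8800 109.6800 104.9100 81.2500 38.4200 12.8600] k=[102 112 107 82 39 18]
t=7: x=[103.1000 110.3500 104.8000 80.0200 41.4200 20.3100] k=[106 108 110 75 39 24]
t=8: x=[106.2200 108.0000 105.9300 74.8900 41.3100 25.6500] k=[107 106 102 74 37 23]
t=9: x=[106.8900 105.6700 99.3600 73.0100 39.5300 24.5400] k=[109 107 101 74 37 21]
t=10: x=[108.7800 106.5600 98.6900 72.9000 39.3100 22.7600] k=[109 109 100 75 34 21]
t=11: x=[109.0000 108.0100 98.2400 73.2400 37.0800 22.4300] k=[110 113 103 77 36 23]
t=12: x=[110.3300 111.5700 101.2400 75.3500 39.0800 24.4300] k=[113 107 98 73 42 20]
t=13: x=[112.3400 106.6700 96.2400 72.3400 42.9900 22.4200] k=[113 104 96 76 39 20]
t=14: x=[112.0100 104.1100 94.6800 74.1300 40.9800 22.0900] k=[113 99 94 71 43 21]
t=15: x=[111.4600 99.9900 92.0200 70.4500 43.6600 23.4200] k=[113 98 96 66 44 20]
t=16: x=[111.3500 99.4300 92.9200 66.8800 43.7800 22.6400] k=[109 101 89 67 49 24]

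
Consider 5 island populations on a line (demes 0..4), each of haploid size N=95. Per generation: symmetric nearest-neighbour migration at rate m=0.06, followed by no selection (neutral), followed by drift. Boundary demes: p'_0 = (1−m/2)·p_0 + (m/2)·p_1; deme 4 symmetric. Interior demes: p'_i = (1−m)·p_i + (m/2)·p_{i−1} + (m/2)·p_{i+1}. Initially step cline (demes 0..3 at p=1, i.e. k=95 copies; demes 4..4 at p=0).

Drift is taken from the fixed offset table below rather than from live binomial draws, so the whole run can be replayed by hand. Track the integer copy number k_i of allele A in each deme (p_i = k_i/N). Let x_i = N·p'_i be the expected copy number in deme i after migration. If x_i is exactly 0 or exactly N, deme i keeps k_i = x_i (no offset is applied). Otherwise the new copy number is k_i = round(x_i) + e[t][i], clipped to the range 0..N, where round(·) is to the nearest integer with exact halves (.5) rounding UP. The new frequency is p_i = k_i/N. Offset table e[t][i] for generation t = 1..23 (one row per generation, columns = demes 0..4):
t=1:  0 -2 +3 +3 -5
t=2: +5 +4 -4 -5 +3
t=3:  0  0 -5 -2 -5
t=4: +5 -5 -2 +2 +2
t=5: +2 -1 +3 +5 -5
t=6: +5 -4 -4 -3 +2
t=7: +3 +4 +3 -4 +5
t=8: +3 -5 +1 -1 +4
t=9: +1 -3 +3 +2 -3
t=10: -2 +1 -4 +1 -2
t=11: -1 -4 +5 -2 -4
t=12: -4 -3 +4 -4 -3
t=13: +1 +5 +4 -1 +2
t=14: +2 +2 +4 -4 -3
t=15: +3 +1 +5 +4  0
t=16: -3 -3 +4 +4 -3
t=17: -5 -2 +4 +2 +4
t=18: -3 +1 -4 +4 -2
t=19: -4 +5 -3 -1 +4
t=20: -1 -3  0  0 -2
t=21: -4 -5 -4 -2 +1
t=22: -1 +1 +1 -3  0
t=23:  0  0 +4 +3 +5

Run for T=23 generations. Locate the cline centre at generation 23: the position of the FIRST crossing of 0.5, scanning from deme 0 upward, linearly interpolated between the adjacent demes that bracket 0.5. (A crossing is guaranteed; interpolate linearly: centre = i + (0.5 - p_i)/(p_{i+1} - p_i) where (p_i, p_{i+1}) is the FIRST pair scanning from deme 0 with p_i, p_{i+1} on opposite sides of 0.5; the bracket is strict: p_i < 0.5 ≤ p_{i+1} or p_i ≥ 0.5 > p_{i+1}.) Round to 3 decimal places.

t=0: k=[95 95 95 95 0]
t=1: x=[95.0000 95.0000 95.0000 92.1500 2.8500] k=[95 95 95 95 0]
t=2: x=[95.0000 95.0000 95.0000 92.1500 2.8500] k=[95 95 95 87 6]
t=3: x=[95.0000 95.0000 94.7600 84.8100 8.4300] k=[95 95 90 83 3]
t=4: x=[95.0000 94.8500 89.9400 80.8100 5.4000] k=[95 90 88 83 7]
t=5: x=[94.8500 90.0900 87.9100 80.8700 9.2800] k=[95 89 91 86 4]
t=6: x=[94.8200 89.2400 90.7900 83.6900 6.4600] k=[95 85 87 81 8]
t=7: x=[94.7000 85.3600 86.7600 78.9900 10.1900] k=[95 89 90 75 15]
t=8: x=[94.8200 89.2100 89.5200 73.6500 16.8000] k=[95 84 91 73 21]
t=9: x=[94.6700 84.5400 90.2500 71.9800 22.5600] k=[95 82 93 74 20]
t=10: x=[94.6100 82.7200 92.1000 72.9500 21.6200] k=[93 84 88 74 20]
t=11: x=[92.7300 84.3900 87.4600 72.8000 21.6200] k=[92 80 92 71 18]
t=12: x=[91.6400 80.7200 91.0100 70.0400 19.5900] k=[88 78 95 66 17]
t=13: x=[87.7000 78.8100 93.6200 65.4000 18.4700] k=[89 84 95 64 20]
t=14: x=[88.8500 84.4800 93.7400 63.6100 21.3200] k=[91 86 95 60 18]
t=15: x=[90.8500 86.4200 93.6800 59.7900 19.2600] k=[94 87 95 64 19]
t=16: x=[93.7900 87.4500 93.8300 63.5800 20.3500] k=[91 84 95 68 17]
t=17: x=[90.7900 84.5400 93.8600 67.2800 18.5300] k=[86 83 95 69 23]
t=18: x=[85.9100 83.4500 93.8600 68.4000 24.3800] k=[83 84 90 72 22]
t=19: x=[83.0300 84.1500 89.2800 71.0400 23.5000] k=[79 89 86 70 28]
t=20: x=[79.3000 88.6100 85.6100 69.2200 29.2600] k=[78 86 86 69 27]
t=21: x=[78.2400 85.7600 85.4900 68.2500 28.2600] k=[74 81 81 66 29]
t=22: x=[74.2100 80.7900 80.5500 65.3400 30.1100] k=[73 82 82 62 30]
t=23: x=[73.2700 81.7300 81.4000 61.6400 30.9600] k=[73 82 85 65 36]

3.603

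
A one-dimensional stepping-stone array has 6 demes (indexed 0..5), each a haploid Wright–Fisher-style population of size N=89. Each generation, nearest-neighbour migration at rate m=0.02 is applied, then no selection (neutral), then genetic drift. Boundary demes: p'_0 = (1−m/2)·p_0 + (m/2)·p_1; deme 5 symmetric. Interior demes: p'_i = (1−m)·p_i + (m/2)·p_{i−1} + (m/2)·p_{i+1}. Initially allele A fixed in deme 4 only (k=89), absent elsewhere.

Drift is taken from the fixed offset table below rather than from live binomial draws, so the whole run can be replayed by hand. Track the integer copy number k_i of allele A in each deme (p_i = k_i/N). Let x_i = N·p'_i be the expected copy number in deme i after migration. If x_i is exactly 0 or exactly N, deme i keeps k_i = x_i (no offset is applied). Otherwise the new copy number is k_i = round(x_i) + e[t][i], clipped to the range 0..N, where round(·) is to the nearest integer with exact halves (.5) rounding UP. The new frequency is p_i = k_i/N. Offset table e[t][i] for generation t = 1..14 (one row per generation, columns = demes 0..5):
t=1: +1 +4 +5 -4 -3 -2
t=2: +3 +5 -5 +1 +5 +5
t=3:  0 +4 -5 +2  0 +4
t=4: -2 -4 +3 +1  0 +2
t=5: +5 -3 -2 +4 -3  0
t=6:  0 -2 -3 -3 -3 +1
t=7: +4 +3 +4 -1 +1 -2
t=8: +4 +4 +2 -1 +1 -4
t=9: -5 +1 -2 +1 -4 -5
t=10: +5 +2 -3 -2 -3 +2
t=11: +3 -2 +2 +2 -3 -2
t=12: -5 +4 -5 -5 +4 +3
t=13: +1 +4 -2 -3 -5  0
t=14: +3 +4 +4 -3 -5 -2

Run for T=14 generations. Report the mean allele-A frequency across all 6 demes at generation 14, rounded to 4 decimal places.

0.1816

t=0: k=[0 0 0 0 89 0]
t=1: x=[0.0000 0.0000 0.0000 0.8900 87.2200 0.8900] k=[0 0 0 0 84 0]
t=2: x=[0.0000 0.0000 0.0000 0.8400 82.3200 0.8400] k=[0 0 0 2 87 6]
t=3: x=[0.0000 0.0000 0.0200 2.8300 85.3400 6.8100] k=[0 0 0 5 85 11]
t=4: x=[0.0000 0.0000 0.0500 5.7500 83.4600 11.7400] k=[0 0 3 7 83 14]
t=5: x=[0.0000 0.0300 3.0100 7.7200 81.5500 14.6900] k=[0 0 1 12 79 15]
t=6: x=[0.0000 0.0100 1.1000 12.5600 77.6900 15.6400] k=[0 0 0 10 75 17]
t=7: x=[0.0000 0.0000 0.1000 10.5500 73.7700 17.5800] k=[0 0 4 10 75 16]
t=8: x=[0.0000 0.0400 4.0200 10.5900 73.7600 16.5900] k=[0 4 6 10 75 13]
t=9: x=[0.0400 3.9800 6.0200 10.6100 73.7300 13.6200] k=[0 5 4 12 70 9]
t=10: x=[0.0500 4.9400 4.0900 12.5000 68.8100 9.6100] k=[5 7 1 11 66 12]
t=11: x=[5.0200 6.9200 1.1600 11.4500 64.9100 12.5400] k=[8 5 3 13 62 11]
t=12: x=[7.9700 5.0100 3.1200 13.3900 61.0000 11.5100] k=[3 9 0 8 65 15]
t=13: x=[3.0600 8.8500 0.1700 8.4900 63.9300 15.5000] k=[4 13 0 5 59 16]
t=14: x=[4.0900 12.7800 0.1800 5.4900 58.0300 16.4300] k=[7 17 4 2 53 14]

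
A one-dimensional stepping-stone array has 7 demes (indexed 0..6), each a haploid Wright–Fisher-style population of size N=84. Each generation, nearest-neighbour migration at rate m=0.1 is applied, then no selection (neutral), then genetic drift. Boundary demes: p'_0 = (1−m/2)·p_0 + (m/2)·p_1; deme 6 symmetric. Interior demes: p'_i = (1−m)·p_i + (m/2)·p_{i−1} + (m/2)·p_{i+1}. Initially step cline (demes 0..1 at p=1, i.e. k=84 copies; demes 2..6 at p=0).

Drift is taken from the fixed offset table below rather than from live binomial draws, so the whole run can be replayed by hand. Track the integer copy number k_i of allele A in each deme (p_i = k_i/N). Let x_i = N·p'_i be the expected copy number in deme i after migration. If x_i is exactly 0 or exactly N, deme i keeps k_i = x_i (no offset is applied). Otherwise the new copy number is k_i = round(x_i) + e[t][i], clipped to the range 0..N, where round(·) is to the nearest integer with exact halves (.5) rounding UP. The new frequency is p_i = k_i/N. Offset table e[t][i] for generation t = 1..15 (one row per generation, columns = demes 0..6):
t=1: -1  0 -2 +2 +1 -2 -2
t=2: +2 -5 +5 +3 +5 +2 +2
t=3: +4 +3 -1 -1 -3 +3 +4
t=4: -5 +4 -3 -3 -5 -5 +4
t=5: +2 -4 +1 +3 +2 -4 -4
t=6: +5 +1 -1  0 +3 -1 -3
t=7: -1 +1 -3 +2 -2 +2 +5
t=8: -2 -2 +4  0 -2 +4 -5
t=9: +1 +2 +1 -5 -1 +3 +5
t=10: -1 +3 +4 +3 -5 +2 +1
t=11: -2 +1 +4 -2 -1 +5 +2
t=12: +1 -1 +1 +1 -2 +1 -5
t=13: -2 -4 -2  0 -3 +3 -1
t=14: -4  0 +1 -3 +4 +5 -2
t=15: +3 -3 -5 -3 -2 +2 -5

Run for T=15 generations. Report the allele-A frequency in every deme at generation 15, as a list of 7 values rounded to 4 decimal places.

[0.8333, 0.6310, 0.3452, 0.0476, 0.0476, 0.2262, 0.0000]

t=0: k=[84 84 0 0 0 0 0]
t=1: x=[84.0000 79.8000 4.2000 0.0000 0.0000 0.0000 0.0000] k=[84 80 2 0 0 0 0]
t=2: x=[83.8000 76.3000 5.8000 0.1000 0.0000 0.0000 0.0000] k=[84 71 11 3 0 0 0]
t=3: x=[83.3500 68.6500 13.6000 3.2500 0.1500 0.0000 0.0000] k=[84 72 13 2 0 0 0]
t=4: x=[83.4000 69.6500 15.4000 2.4500 0.1000 0.0000 0.0000] k=[78 74 12 0 0 0 0]
t=5: x=[77.8000 71.1000 14.5000 0.6000 0.0000 0.0000 0.0000] k=[80 67 16 4 0 0 0]
t=6: x=[79.3500 65.1000 17.9500 4.4000 0.2000 0.0000 0.0000] k=[84 66 17 4 3 0 0]
t=7: x=[83.1000 64.4500 18.8000 4.6000 2.9000 0.1500 0.0000] k=[82 65 16 7 1 2 0]
t=8: x=[81.1500 63.4000 18.0000 7.1500 1.3500 1.8500 0.1000] k=[79 61 22 7 0 6 0]
t=9: x=[78.1000 59.9500 23.2000 7.4000 0.6500 5.4000 0.3000] k=[79 62 24 2 0 8 5]
t=10: x=[78.1500 60.9500 24.8000 3.0000 0.5000 7.4500 5.1500] k=[77 64 29 6 0 9 6]
t=11: x=[76.3500 62.9000 29.6000 6.8500 0.7500 8.4000 6.1500] k=[74 64 34 5 0 13 8]
t=12: x=[73.5000 63.0000 34.0500 6.2000 0.9000 12.1000 8.2500] k=[75 62 35 7 0 13 3]
t=13: x=[74.3500 61.3000 34.9500 8.0500 1.0000 11.8500 3.5000] k=[72 57 33 8 0 15 3]
t=14: x=[71.2500 56.5500 32.9500 8.8500 1.1500 13.6500 3.6000] k=[67 57 34 6 5 19 2]
t=15: x=[66.5000 56.3500 33.7500 7.3500 5.7500 17.4500 2.8500] k=[70 53 29 4 4 19 0]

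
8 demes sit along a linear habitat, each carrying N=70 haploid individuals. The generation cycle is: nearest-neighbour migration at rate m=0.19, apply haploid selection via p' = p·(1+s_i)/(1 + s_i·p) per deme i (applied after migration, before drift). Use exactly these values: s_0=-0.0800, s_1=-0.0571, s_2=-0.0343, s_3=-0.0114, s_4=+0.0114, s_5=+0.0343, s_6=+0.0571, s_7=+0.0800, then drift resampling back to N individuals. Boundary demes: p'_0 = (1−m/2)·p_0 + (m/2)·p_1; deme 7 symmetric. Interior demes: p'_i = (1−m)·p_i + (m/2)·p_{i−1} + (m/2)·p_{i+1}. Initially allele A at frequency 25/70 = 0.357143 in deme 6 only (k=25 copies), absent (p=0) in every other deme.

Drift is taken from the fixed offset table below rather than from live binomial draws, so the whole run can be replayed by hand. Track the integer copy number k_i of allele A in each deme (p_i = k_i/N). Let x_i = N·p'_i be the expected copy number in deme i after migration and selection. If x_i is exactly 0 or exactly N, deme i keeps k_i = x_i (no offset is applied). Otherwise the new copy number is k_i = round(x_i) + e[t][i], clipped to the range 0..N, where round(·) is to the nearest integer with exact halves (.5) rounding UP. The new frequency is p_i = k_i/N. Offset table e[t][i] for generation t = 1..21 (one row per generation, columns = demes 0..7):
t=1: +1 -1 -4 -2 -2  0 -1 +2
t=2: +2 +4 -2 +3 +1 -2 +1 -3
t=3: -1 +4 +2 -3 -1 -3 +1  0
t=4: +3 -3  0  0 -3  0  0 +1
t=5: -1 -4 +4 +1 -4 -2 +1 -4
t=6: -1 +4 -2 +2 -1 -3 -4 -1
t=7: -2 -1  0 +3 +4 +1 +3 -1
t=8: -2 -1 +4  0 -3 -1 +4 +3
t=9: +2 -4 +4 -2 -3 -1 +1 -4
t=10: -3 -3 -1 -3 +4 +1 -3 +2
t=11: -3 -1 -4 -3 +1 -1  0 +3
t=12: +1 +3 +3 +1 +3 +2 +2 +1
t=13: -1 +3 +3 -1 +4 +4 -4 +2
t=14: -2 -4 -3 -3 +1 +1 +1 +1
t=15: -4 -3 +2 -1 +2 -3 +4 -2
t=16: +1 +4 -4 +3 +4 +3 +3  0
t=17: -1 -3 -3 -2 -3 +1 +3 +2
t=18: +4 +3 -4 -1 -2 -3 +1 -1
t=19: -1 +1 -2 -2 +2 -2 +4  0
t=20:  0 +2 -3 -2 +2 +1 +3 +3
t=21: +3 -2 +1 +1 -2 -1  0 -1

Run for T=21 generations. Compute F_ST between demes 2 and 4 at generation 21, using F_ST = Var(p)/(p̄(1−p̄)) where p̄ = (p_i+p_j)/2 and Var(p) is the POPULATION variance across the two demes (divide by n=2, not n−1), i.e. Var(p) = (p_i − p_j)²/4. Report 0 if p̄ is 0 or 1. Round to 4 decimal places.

0.0687

t=0: k=[0 0 0 0 0 0 25 0]
t=1: x=[0.0000 0.0000 0.0000 0.0000 0.0000 2.4536 21.0584 2.5581] k=[0 0 0 0 0 2 20 5]
t=2: x=[0.0000 0.0000 0.0000 0.0000 0.1922 3.6345 17.5861 6.8884] k=[0 0 0 0 1 2 19 4]
t=3: x=[0.0000 0.0000 0.0000 0.0939 1.0112 3.6345 16.6545 5.8229] k=[0 0 0 0 0 1 18 6]
t=4: x=[0.0000 0.0000 0.0000 0.0000 0.0961 2.6032 15.9175 7.6488] k=[0 0 0 0 0 3 16 9]
t=5: x=[0.0000 0.0000 0.0000 0.0000 0.2882 4.0776 14.7356 10.3242] k=[0 0 0 0 0 2 16 6]
t=6: x=[0.0000 0.0000 0.0000 0.0000 0.1922 3.2427 14.3429 7.4469] k=[0 0 0 0 0 0 10 6]
t=7: x=[0.0000 0.0000 0.0000 0.0000 0.0000 0.9821 9.1007 6.8405] k=[0 0 0 0 0 2 12 6]
t=8: x=[0.0000 0.0000 0.0000 0.0000 0.1922 2.8508 10.9845 7.0427] k=[0 0 0 0 0 2 15 10]
t=9: x=[0.0000 0.0000 0.0000 0.0000 0.1922 3.1448 13.8982 11.1792] k=[0 0 0 0 0 2 15 7]
t=10: x=[0.0000 0.0000 0.0000 0.0000 0.1922 3.1448 13.6033 8.3071] k=[0 0 0 0 4 4 11 10]
t=11: x=[0.0000 0.0000 0.0000 0.3757 3.6591 4.8140 10.7350 10.7782] k=[0 0 0 0 5 4 11 14]
t=12: x=[0.0000 0.0000 0.0000 0.4696 4.4773 4.9118 11.1300 14.5836] k=[0 0 0 1 7 7 13 16]
t=13: x=[0.0000 0.0000 0.0917 1.4585 6.4965 7.8007 13.3030 16.6728] k=[0 0 3 0 10 12 9 19]
t=14: x=[0.0000 0.2688 2.3494 1.2212 9.3313 11.8534 10.7298 19.1000] k=[0 0 0 0 10 13 12 20]
t=15: x=[0.0000 0.0000 0.0000 0.9393 9.4271 12.9726 13.4480 20.3321] k=[0 0 0 0 11 10 17 18]
t=16: x=[0.0000 0.0000 0.0000 1.0333 9.9564 11.0707 17.1385 18.9496] k=[0 0 0 4 14 14 20 19]
t=17: x=[0.0000 0.0000 0.3670 4.5213 13.1708 14.9629 20.1217 20.1822] k=[0 0 0 3 10 16 23 22]
t=18: x=[0.0000 0.0000 0.2753 3.3433 10.0018 16.5168 23.0910 23.2749] k=[0 0 0 2 8 14 24 22]
t=19: x=[0.0000 0.0000 0.1835 2.3538 8.0807 14.7692 23.7229 23.3725] k=[0 0 0 0 10 13 28 23]
t=20: x=[0.0000 0.0000 0.0000 0.9393 9.4271 14.5244 27.0152 24.6906] k=[0 0 0 0 11 16 30 28]
t=21: x=[0.0000 0.0000 0.0000 1.0333 10.5310 17.2903 29.4227 29.4950] k=[0 0 0 2 9 16 29 28]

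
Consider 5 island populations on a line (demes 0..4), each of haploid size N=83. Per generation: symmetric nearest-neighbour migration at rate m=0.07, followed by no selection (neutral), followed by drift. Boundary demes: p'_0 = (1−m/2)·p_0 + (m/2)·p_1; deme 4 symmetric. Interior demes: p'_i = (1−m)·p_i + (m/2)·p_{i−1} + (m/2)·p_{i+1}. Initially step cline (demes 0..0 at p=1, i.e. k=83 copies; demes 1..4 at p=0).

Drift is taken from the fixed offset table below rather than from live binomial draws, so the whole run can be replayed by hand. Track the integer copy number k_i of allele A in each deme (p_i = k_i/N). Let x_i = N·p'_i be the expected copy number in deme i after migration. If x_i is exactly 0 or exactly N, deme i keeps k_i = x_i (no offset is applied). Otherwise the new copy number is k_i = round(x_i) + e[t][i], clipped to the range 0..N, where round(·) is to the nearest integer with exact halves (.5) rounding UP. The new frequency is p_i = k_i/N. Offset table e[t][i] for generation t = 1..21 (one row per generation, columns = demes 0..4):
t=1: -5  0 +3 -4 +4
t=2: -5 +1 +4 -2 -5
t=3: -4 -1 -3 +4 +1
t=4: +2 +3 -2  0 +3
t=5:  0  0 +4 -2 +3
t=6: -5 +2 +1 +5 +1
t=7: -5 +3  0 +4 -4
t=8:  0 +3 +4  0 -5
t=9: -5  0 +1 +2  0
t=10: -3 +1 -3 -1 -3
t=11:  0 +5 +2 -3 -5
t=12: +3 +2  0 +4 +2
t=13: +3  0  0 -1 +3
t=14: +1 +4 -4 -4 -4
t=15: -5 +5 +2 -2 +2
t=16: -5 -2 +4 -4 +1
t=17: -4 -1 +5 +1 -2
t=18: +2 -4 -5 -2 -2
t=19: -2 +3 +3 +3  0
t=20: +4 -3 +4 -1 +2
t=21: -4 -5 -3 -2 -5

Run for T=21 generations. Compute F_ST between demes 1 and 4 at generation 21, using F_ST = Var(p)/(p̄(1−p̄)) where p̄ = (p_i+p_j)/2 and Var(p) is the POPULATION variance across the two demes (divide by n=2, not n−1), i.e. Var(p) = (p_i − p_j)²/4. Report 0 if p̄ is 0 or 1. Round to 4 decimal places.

0.1608

t=0: k=[83 0 0 0 0]
t=1: x=[80.0950 2.9050 0.0000 0.0000 0.0000] k=[75 3 0 0 0]
t=2: x=[72.4800 5.4150 0.1050 0.0000 0.0000] k=[67 6 4 0 0]
t=3: x=[64.8650 8.0650 3.9300 0.1400 0.0000] k=[61 7 1 4 0]
t=4: x=[59.1100 8.6800 1.3150 3.7550 0.1400] k=[61 12 0 4 3]
t=5: x=[59.2850 13.2950 0.5600 3.8250 3.0350] k=[59 13 5 2 6]
t=6: x=[57.3900 14.3300 5.1750 2.2450 5.8600] k=[52 16 6 7 7]
t=7: x=[50.7400 16.9100 6.3850 6.9650 7.0000] k=[46 20 6 11 3]
t=8: x=[45.0900 20.4200 6.6650 10.5450 3.2800] k=[45 23 11 11 0]
t=9: x=[44.2300 23.3500 11.4200 10.6150 0.3850] k=[39 23 12 13 0]
t=10: x=[38.4400 23.1750 12.4200 12.5100 0.4550] k=[35 24 9 12 0]
t=11: x=[34.6150 23.8600 9.6300 11.4750 0.4200] k=[35 29 12 8 0]
t=12: x=[34.7900 28.6150 12.4550 7.8600 0.2800] k=[38 31 12 12 2]
t=13: x=[37.7550 30.5800 12.6650 11.6500 2.3500] k=[41 31 13 11 5]
t=14: x=[40.6500 30.7200 13.5600 10.8600 5.2100] k=[42 35 10 7 1]
t=15: x=[41.7550 34.3700 10.7700 6.8950 1.2100] k=[37 39 13 5 3]
t=16: x=[37.0700 38.0200 13.6300 5.2100 3.0700] k=[32 36 18 1 4]
t=17: x=[32.1400 35.2300 18.0350 1.7000 3.8950] k=[28 34 23 3 2]
t=18: x=[28.2100 33.4050 22.6850 3.6650 2.0350] k=[30 29 18 2 0]
t=19: x=[29.9650 28.6500 17.8250 2.4900 0.0700] k=[28 32 21 5 0]
t=20: x=[28.1400 31.4750 20.8250 5.3850 0.1750] k=[32 28 25 4 2]
t=21: x=[31.8600 28.0350 24.3700 4.6650 2.0700] k=[28 23 21 3 0]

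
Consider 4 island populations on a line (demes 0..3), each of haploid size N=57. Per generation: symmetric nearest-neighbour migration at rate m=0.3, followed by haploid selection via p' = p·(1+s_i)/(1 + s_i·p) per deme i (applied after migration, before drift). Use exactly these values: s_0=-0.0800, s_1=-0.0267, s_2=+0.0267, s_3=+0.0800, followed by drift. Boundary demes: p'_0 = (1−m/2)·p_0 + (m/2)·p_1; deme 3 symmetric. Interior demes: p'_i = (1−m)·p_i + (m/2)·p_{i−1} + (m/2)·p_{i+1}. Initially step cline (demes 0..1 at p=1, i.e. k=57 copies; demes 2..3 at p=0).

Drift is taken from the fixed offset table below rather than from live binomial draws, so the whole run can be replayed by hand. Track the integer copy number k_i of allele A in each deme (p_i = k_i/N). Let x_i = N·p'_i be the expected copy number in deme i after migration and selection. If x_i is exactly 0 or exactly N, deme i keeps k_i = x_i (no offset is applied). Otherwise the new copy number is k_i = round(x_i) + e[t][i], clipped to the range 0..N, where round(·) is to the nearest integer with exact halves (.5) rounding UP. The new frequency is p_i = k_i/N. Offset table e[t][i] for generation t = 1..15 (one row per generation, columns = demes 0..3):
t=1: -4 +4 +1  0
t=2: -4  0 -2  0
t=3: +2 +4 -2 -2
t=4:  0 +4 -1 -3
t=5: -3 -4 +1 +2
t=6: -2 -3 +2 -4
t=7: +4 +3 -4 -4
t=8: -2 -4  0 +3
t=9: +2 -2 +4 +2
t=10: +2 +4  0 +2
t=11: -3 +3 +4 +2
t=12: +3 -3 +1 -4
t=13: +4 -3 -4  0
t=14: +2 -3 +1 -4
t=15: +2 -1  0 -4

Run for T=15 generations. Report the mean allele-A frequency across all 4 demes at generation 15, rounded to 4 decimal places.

t=0: k=[57 57 0 0]
t=1: x=[57.0000 48.2515 8.7433 0.0000] k=[57 52 10 0]
t=2: x=[56.1857 46.2153 15.0905 1.6166] k=[52 46 13 2]
t=3: x=[50.6442 41.6483 16.6084 3.9219] k=[53 46 15 2]
t=4: x=[51.5528 42.1042 18.0232 4.2425] k=[52 46 17 1]
t=5: x=[50.6442 42.2561 19.2848 3.6546] k=[48 38 20 6]
t=6: x=[45.7669 36.4457 20.9479 8.6497] k=[44 33 23 5]
t=7: x=[41.4242 32.7738 22.1558 8.2271] k=[45 36 18 4]
t=8: x=[42.7788 34.2813 18.9317 6.5321] k=[41 30 19 10]
t=9: x=[38.3182 29.6152 19.6378 12.0658] k=[40 28 24 14]
t=10: x=[37.1350 28.8145 23.4629 16.3836] k=[39 33 23 18]
t=11: x=[37.0323 32.0209 24.1158 19.7308] k=[34 35 28 22]
t=12: x=[32.9997 33.4268 28.5255 23.9619] k=[36 30 30 20]
t=13: x=[33.9652 30.5167 28.8755 22.5399] k=[38 28 25 23]
t=14: x=[35.3931 28.6644 25.5208 24.3672] k=[37 26 27 20]
t=15: x=[34.2198 27.4147 26.1726 22.0816] k=[36 26 26 18]

0.4649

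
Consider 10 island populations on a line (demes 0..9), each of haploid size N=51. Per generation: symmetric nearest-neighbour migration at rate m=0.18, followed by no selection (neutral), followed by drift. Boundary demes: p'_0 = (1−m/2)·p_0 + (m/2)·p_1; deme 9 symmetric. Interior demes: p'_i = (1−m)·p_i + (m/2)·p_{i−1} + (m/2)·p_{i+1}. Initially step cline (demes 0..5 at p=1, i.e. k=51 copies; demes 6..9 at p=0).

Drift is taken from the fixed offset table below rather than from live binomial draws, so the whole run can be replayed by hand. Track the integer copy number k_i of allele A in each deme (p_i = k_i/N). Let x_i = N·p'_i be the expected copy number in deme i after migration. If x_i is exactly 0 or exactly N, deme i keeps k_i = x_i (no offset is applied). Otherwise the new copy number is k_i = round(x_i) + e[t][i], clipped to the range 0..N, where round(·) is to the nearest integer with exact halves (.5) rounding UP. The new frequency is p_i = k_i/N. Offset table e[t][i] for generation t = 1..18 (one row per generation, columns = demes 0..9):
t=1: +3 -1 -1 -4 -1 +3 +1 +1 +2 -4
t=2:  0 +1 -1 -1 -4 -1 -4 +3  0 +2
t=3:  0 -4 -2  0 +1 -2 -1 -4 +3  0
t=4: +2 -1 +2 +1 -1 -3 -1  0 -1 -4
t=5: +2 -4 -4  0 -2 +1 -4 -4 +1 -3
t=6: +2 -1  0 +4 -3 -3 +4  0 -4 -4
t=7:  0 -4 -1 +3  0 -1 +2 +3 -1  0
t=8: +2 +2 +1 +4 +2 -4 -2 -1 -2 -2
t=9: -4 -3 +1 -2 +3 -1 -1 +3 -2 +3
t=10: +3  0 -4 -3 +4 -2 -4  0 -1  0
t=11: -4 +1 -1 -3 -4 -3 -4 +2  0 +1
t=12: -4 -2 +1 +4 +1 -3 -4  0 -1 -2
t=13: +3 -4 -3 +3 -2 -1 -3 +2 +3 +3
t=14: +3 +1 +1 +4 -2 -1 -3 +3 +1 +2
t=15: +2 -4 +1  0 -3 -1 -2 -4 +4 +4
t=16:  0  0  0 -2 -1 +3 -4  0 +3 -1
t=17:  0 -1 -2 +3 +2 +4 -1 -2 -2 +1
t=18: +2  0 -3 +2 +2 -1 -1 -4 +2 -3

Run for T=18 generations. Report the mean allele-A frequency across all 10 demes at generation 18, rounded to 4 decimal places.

t=0: k=[51 51 51 51 51 51 0 0 0 0]
t=1: x=[51.0000 51.0000 51.0000 51.0000 51.0000 46.4100 4.5900 0.0000 0.0000 0.0000] k=[51 51 51 51 51 49 6 0 0 0]
t=2: x=[51.0000 51.0000 51.0000 51.0000 50.8200 45.3100 9.3300 0.5400 0.0000 0.0000] k=[51 51 51 51 47 44 5 4 0 0]
t=3: x=[51.0000 51.0000 51.0000 50.6400 47.0900 40.7600 8.4200 3.7300 0.3600 0.0000] k=[51 51 51 51 48 39 7 0 3 0]
t=4: x=[51.0000 51.0000 51.0000 50.7300 47.4600 36.9300 9.2500 0.9000 2.4600 0.2700] k=[51 51 51 51 46 34 8 1 1 0]
t=5: x=[51.0000 51.0000 51.0000 50.5500 45.3700 32.7400 9.7100 1.6300 0.9100 0.0900] k=[51 51 51 51 43 34 6 0 2 0]
t=6: x=[51.0000 51.0000 51.0000 50.2800 42.9100 32.2900 7.9800 0.7200 1.6400 0.1800] k=[51 51 51 51 40 29 12 1 0 0]
t=7: x=[51.0000 51.0000 51.0000 50.0100 40.0000 28.4600 12.5400 1.9000 0.0900 0.0000] k=[51 51 51 51 40 27 15 5 0 0]
t=8: x=[51.0000 51.0000 51.0000 50.0100 39.8200 27.0900 15.1800 5.4500 0.4500 0.0000] k=[51 51 51 51 42 23 13 4 0 0]
t=9: x=[51.0000 51.0000 51.0000 50.1900 41.1000 23.8100 13.0900 4.4500 0.3600 0.0000] k=[51 51 51 48 44 23 12 7 0 0]
t=10: x=[51.0000 51.0000 50.7300 47.9100 42.4700 23.9000 12.5400 6.8200 0.6300 0.0000] k=[51 51 47 45 46 22 9 7 0 0]
t=11: x=[51.0000 50.6400 47.1800 45.2700 43.7500 22.9900 9.9900 6.5500 0.6300 0.0000] k=[51 51 46 42 40 20 6 9 1 0]
t=12: x=[51.0000 50.5500 46.0900 42.1800 38.3800 20.5400 7.5300 8.0100 1.6300 0.0900] k=[51 49 47 46 39 18 4 8 1 0]
t=13: x=[50.8200 49.0000 47.0900 45.4600 37.7400 18.6300 5.6200 7.0100 1.5400 0.0900] k=[51 45 44 48 36 18 3 9 5 3]
t=14: x=[50.4600 45.4500 44.4500 46.5600 35.4600 18.2700 4.8900 8.1000 5.1800 3.1800] k=[51 46 45 51 33 17 2 11 6 5]
t=15: x=[50.5500 46.3600 45.6300 48.8400 33.1800 17.0900 4.1600 9.7400 6.3600 5.0900] k=[51 42 47 49 30 16 2 6 10 9]
t=16: x=[50.1900 43.2600 46.7300 47.1100 30.4500 16.0000 3.6200 6.0000 9.5500 9.0900] k=[50 43 47 45 29 19 0 6 13 8]
t=17: x=[49.3700 43.9900 46.4600 43.7400 29.5400 18.1900 2.2500 6.0900 11.9200 8.4500] k=[49 43 44 47 32 22 1 4 10 9]
t=18: x=[48.4600 43.6300 44.1800 45.3800 32.4500 21.0100 3.1600 4.2700 9.3700 9.0900] k=[50 44 41 47 34 20 2 0 11 6]

0.5000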